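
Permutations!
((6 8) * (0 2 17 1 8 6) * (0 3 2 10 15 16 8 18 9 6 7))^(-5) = (0 1 16 6 2 10 18 8 7 17 15 9 3)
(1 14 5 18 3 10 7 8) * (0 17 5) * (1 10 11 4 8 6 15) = (0 17 5 18 3 11 4 8 10 7 6 15 1 14) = [17, 14, 2, 11, 8, 18, 15, 6, 10, 9, 7, 4, 12, 13, 0, 1, 16, 5, 3]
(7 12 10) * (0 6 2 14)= (0 6 2 14)(7 12 10)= [6, 1, 14, 3, 4, 5, 2, 12, 8, 9, 7, 11, 10, 13, 0]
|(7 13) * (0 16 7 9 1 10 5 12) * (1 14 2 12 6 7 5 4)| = 30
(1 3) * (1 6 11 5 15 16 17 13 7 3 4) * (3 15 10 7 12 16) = [0, 4, 2, 6, 1, 10, 11, 15, 8, 9, 7, 5, 16, 12, 14, 3, 17, 13] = (1 4)(3 6 11 5 10 7 15)(12 16 17 13)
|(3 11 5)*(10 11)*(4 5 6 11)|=4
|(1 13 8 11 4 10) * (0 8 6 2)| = 9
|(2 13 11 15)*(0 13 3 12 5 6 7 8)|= |(0 13 11 15 2 3 12 5 6 7 8)|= 11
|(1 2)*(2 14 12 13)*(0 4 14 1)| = |(0 4 14 12 13 2)| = 6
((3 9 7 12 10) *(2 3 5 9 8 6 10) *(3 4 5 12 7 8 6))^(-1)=((2 4 5 9 8 3 6 10 12))^(-1)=(2 12 10 6 3 8 9 5 4)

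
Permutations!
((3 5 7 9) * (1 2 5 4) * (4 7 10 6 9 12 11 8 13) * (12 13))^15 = (1 9)(2 3)(4 6)(5 7)(10 13)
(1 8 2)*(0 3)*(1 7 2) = [3, 8, 7, 0, 4, 5, 6, 2, 1] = (0 3)(1 8)(2 7)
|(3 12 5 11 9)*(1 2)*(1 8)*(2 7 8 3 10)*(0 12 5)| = 6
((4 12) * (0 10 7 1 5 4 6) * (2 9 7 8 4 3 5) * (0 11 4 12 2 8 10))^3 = (1 6 2)(3 5)(4 7 12)(8 11 9)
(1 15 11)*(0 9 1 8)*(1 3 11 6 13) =(0 9 3 11 8)(1 15 6 13) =[9, 15, 2, 11, 4, 5, 13, 7, 0, 3, 10, 8, 12, 1, 14, 6]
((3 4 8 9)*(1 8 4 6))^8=((1 8 9 3 6))^8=(1 3 8 6 9)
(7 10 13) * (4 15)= (4 15)(7 10 13)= [0, 1, 2, 3, 15, 5, 6, 10, 8, 9, 13, 11, 12, 7, 14, 4]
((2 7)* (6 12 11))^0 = ((2 7)(6 12 11))^0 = (12)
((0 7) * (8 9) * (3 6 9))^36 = ((0 7)(3 6 9 8))^36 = (9)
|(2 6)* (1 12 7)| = |(1 12 7)(2 6)| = 6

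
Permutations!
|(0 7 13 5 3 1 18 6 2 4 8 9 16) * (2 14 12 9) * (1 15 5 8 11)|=42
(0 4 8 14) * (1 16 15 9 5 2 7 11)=(0 4 8 14)(1 16 15 9 5 2 7 11)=[4, 16, 7, 3, 8, 2, 6, 11, 14, 5, 10, 1, 12, 13, 0, 9, 15]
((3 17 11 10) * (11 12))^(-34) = (3 17 12 11 10)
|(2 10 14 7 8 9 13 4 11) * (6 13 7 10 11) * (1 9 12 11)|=42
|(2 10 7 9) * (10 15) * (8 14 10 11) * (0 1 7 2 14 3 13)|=12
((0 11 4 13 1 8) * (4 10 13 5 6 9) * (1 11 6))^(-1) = (0 8 1 5 4 9 6)(10 11 13)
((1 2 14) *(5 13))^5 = (1 14 2)(5 13)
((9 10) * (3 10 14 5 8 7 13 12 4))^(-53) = (3 13 5 10 12 8 9 4 7 14)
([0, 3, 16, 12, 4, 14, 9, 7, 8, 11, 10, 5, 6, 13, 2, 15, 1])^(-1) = [0, 16, 14, 1, 4, 11, 12, 7, 8, 6, 10, 9, 3, 13, 5, 15, 2]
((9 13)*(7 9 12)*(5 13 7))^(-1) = ((5 13 12)(7 9))^(-1) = (5 12 13)(7 9)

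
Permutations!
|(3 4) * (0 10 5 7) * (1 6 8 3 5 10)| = |(10)(0 1 6 8 3 4 5 7)| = 8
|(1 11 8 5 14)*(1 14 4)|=|(14)(1 11 8 5 4)|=5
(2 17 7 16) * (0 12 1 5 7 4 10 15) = [12, 5, 17, 3, 10, 7, 6, 16, 8, 9, 15, 11, 1, 13, 14, 0, 2, 4] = (0 12 1 5 7 16 2 17 4 10 15)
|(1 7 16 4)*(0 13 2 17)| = |(0 13 2 17)(1 7 16 4)| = 4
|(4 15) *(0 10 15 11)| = |(0 10 15 4 11)| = 5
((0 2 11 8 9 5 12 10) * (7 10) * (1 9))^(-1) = ((0 2 11 8 1 9 5 12 7 10))^(-1) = (0 10 7 12 5 9 1 8 11 2)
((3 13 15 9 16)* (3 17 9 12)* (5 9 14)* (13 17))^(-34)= ((3 17 14 5 9 16 13 15 12))^(-34)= (3 14 9 13 12 17 5 16 15)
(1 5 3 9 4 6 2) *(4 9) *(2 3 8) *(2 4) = (9)(1 5 8 4 6 3 2) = [0, 5, 1, 2, 6, 8, 3, 7, 4, 9]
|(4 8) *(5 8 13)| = |(4 13 5 8)| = 4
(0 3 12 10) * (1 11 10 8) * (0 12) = (0 3)(1 11 10 12 8) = [3, 11, 2, 0, 4, 5, 6, 7, 1, 9, 12, 10, 8]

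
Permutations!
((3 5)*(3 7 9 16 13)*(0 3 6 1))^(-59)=(0 9 1 7 6 5 13 3 16)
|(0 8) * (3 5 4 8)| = |(0 3 5 4 8)| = 5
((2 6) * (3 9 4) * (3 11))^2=((2 6)(3 9 4 11))^2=(3 4)(9 11)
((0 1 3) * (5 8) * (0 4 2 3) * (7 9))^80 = ((0 1)(2 3 4)(5 8)(7 9))^80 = (9)(2 4 3)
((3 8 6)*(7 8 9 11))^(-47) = ((3 9 11 7 8 6))^(-47) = (3 9 11 7 8 6)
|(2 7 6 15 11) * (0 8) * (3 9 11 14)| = |(0 8)(2 7 6 15 14 3 9 11)| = 8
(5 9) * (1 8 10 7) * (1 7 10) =[0, 8, 2, 3, 4, 9, 6, 7, 1, 5, 10] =(10)(1 8)(5 9)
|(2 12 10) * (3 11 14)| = 3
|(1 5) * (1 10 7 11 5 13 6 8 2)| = |(1 13 6 8 2)(5 10 7 11)| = 20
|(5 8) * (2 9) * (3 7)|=2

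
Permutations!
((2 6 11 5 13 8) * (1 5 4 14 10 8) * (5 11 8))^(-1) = ((1 11 4 14 10 5 13)(2 6 8))^(-1) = (1 13 5 10 14 4 11)(2 8 6)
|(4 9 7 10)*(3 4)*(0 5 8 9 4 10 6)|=|(0 5 8 9 7 6)(3 10)|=6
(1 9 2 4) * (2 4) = [0, 9, 2, 3, 1, 5, 6, 7, 8, 4] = (1 9 4)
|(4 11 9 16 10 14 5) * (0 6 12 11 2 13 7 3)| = 14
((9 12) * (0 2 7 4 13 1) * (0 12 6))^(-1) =(0 6 9 12 1 13 4 7 2)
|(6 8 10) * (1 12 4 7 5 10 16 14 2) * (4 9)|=|(1 12 9 4 7 5 10 6 8 16 14 2)|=12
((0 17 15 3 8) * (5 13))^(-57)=((0 17 15 3 8)(5 13))^(-57)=(0 3 17 8 15)(5 13)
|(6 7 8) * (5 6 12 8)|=6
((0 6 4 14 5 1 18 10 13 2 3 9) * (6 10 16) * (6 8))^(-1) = (0 9 3 2 13 10)(1 5 14 4 6 8 16 18) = ((0 10 13 2 3 9)(1 18 16 8 6 4 14 5))^(-1)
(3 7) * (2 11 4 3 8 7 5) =(2 11 4 3 5)(7 8) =[0, 1, 11, 5, 3, 2, 6, 8, 7, 9, 10, 4]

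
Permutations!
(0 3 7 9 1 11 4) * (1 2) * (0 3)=(1 11 4 3 7 9 2)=[0, 11, 1, 7, 3, 5, 6, 9, 8, 2, 10, 4]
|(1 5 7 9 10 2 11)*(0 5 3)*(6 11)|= 10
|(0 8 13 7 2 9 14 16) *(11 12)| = |(0 8 13 7 2 9 14 16)(11 12)| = 8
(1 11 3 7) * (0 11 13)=(0 11 3 7 1 13)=[11, 13, 2, 7, 4, 5, 6, 1, 8, 9, 10, 3, 12, 0]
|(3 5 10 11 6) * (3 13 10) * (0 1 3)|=|(0 1 3 5)(6 13 10 11)|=4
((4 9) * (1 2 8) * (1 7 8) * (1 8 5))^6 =((1 2 8 7 5)(4 9))^6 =(9)(1 2 8 7 5)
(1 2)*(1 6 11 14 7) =[0, 2, 6, 3, 4, 5, 11, 1, 8, 9, 10, 14, 12, 13, 7] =(1 2 6 11 14 7)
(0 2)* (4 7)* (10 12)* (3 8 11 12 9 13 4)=(0 2)(3 8 11 12 10 9 13 4 7)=[2, 1, 0, 8, 7, 5, 6, 3, 11, 13, 9, 12, 10, 4]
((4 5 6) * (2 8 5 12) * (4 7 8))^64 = ((2 4 12)(5 6 7 8))^64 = (2 4 12)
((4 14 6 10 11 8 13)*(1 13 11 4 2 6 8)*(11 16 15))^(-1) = (1 11 15 16 8 14 4 10 6 2 13) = ((1 13 2 6 10 4 14 8 16 15 11))^(-1)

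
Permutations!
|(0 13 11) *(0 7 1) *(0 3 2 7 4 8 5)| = 12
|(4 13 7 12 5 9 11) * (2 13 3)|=9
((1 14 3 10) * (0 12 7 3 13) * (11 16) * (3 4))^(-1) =(0 13 14 1 10 3 4 7 12)(11 16)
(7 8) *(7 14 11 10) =(7 8 14 11 10) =[0, 1, 2, 3, 4, 5, 6, 8, 14, 9, 7, 10, 12, 13, 11]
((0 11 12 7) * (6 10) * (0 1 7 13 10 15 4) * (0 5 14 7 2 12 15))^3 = (0 4 7 12 6 15 14 2 10 11 5 1 13)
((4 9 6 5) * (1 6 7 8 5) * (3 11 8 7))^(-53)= (1 6)(3 11 8 5 4 9)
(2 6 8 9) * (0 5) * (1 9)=[5, 9, 6, 3, 4, 0, 8, 7, 1, 2]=(0 5)(1 9 2 6 8)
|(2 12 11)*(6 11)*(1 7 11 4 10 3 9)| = |(1 7 11 2 12 6 4 10 3 9)| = 10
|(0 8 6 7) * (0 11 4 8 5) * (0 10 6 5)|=7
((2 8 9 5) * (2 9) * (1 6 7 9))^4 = (1 5 9 7 6)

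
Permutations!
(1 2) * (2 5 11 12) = [0, 5, 1, 3, 4, 11, 6, 7, 8, 9, 10, 12, 2] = (1 5 11 12 2)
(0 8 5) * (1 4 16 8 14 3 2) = [14, 4, 1, 2, 16, 0, 6, 7, 5, 9, 10, 11, 12, 13, 3, 15, 8] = (0 14 3 2 1 4 16 8 5)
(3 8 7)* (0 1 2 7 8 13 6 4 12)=(0 1 2 7 3 13 6 4 12)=[1, 2, 7, 13, 12, 5, 4, 3, 8, 9, 10, 11, 0, 6]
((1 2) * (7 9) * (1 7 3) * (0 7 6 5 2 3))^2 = (0 9 7)(2 5 6)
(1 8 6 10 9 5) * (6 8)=(1 6 10 9 5)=[0, 6, 2, 3, 4, 1, 10, 7, 8, 5, 9]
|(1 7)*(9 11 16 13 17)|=10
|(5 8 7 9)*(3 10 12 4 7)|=8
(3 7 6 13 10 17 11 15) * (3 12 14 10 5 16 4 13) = (3 7 6)(4 13 5 16)(10 17 11 15 12 14) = [0, 1, 2, 7, 13, 16, 3, 6, 8, 9, 17, 15, 14, 5, 10, 12, 4, 11]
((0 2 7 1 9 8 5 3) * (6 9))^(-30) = (0 8 1)(2 5 6)(3 9 7)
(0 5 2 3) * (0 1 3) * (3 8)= [5, 8, 0, 1, 4, 2, 6, 7, 3]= (0 5 2)(1 8 3)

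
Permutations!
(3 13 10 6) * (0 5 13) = (0 5 13 10 6 3) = [5, 1, 2, 0, 4, 13, 3, 7, 8, 9, 6, 11, 12, 10]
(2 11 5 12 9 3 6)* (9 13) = (2 11 5 12 13 9 3 6) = [0, 1, 11, 6, 4, 12, 2, 7, 8, 3, 10, 5, 13, 9]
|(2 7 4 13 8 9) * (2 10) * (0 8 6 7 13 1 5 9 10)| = 11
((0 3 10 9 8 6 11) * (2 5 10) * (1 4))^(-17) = ((0 3 2 5 10 9 8 6 11)(1 4))^(-17) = (0 3 2 5 10 9 8 6 11)(1 4)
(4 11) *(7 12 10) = (4 11)(7 12 10) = [0, 1, 2, 3, 11, 5, 6, 12, 8, 9, 7, 4, 10]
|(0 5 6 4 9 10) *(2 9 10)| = |(0 5 6 4 10)(2 9)| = 10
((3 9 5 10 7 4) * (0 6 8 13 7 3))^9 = ((0 6 8 13 7 4)(3 9 5 10))^9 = (0 13)(3 9 5 10)(4 8)(6 7)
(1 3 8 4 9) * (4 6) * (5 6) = [0, 3, 2, 8, 9, 6, 4, 7, 5, 1] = (1 3 8 5 6 4 9)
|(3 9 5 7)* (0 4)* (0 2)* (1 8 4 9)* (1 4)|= 14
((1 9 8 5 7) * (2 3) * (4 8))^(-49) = ((1 9 4 8 5 7)(2 3))^(-49) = (1 7 5 8 4 9)(2 3)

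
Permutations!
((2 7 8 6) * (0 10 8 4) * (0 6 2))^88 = (0 7 10 4 8 6 2)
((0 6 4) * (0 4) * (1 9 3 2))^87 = ((0 6)(1 9 3 2))^87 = (0 6)(1 2 3 9)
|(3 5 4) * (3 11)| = 4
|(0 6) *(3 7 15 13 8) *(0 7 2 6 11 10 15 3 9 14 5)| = |(0 11 10 15 13 8 9 14 5)(2 6 7 3)| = 36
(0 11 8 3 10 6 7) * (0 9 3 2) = (0 11 8 2)(3 10 6 7 9) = [11, 1, 0, 10, 4, 5, 7, 9, 2, 3, 6, 8]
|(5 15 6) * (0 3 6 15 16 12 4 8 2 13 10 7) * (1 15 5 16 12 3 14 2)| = 6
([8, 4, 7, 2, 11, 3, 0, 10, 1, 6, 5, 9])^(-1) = (0 6 9 11 4 1 8)(2 3 5 10 7)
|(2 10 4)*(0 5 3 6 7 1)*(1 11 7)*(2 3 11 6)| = 12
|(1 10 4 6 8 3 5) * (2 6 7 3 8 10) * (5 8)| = 9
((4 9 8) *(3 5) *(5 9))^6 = ((3 9 8 4 5))^6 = (3 9 8 4 5)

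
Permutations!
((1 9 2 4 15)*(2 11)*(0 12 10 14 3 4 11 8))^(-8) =(0 10 3 15 9)(1 8 12 14 4)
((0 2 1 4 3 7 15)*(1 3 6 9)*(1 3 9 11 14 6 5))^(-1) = ((0 2 9 3 7 15)(1 4 5)(6 11 14))^(-1) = (0 15 7 3 9 2)(1 5 4)(6 14 11)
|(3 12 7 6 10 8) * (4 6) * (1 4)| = |(1 4 6 10 8 3 12 7)| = 8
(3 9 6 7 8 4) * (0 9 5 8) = [9, 1, 2, 5, 3, 8, 7, 0, 4, 6] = (0 9 6 7)(3 5 8 4)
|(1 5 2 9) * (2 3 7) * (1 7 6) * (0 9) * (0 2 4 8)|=20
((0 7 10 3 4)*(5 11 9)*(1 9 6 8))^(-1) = (0 4 3 10 7)(1 8 6 11 5 9)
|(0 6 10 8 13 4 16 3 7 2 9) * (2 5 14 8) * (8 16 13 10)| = 30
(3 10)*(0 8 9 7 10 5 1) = (0 8 9 7 10 3 5 1) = [8, 0, 2, 5, 4, 1, 6, 10, 9, 7, 3]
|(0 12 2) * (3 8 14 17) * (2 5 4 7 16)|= 28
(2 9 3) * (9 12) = (2 12 9 3) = [0, 1, 12, 2, 4, 5, 6, 7, 8, 3, 10, 11, 9]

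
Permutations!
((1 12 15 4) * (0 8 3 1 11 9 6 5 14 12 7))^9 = ((0 8 3 1 7)(4 11 9 6 5 14 12 15))^9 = (0 7 1 3 8)(4 11 9 6 5 14 12 15)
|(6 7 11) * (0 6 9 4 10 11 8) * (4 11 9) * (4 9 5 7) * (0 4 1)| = 30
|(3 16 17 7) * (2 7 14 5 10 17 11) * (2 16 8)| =4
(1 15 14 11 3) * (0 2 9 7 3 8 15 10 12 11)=(0 2 9 7 3 1 10 12 11 8 15 14)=[2, 10, 9, 1, 4, 5, 6, 3, 15, 7, 12, 8, 11, 13, 0, 14]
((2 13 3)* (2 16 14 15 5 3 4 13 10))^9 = (2 10)(3 5 15 14 16)(4 13)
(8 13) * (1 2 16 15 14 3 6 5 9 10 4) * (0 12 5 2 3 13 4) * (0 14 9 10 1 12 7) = (0 7)(1 3 6 2 16 15 9)(4 12 5 10 14 13 8) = [7, 3, 16, 6, 12, 10, 2, 0, 4, 1, 14, 11, 5, 8, 13, 9, 15]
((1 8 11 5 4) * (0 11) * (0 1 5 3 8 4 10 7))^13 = (0 1 7 8 10 3 5 11 4)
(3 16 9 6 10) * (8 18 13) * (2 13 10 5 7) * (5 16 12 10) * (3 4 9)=(2 13 8 18 5 7)(3 12 10 4 9 6 16)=[0, 1, 13, 12, 9, 7, 16, 2, 18, 6, 4, 11, 10, 8, 14, 15, 3, 17, 5]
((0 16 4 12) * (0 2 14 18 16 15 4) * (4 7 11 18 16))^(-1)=(0 16 14 2 12 4 18 11 7 15)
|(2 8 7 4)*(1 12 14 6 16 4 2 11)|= |(1 12 14 6 16 4 11)(2 8 7)|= 21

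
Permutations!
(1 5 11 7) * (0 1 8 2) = (0 1 5 11 7 8 2) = [1, 5, 0, 3, 4, 11, 6, 8, 2, 9, 10, 7]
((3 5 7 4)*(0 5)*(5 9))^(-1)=(0 3 4 7 5 9)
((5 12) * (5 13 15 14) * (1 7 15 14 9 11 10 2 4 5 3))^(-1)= ((1 7 15 9 11 10 2 4 5 12 13 14 3))^(-1)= (1 3 14 13 12 5 4 2 10 11 9 15 7)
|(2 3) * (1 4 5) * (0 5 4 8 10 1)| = 6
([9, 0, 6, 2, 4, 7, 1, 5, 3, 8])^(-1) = [1, 6, 3, 8, 4, 7, 2, 5, 9, 0]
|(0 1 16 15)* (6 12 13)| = |(0 1 16 15)(6 12 13)| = 12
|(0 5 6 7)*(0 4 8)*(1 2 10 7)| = |(0 5 6 1 2 10 7 4 8)| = 9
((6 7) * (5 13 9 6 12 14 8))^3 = (5 6 14 13 7 8 9 12)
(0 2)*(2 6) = [6, 1, 0, 3, 4, 5, 2] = (0 6 2)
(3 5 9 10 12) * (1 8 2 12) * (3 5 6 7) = (1 8 2 12 5 9 10)(3 6 7) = [0, 8, 12, 6, 4, 9, 7, 3, 2, 10, 1, 11, 5]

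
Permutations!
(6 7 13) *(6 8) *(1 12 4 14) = (1 12 4 14)(6 7 13 8) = [0, 12, 2, 3, 14, 5, 7, 13, 6, 9, 10, 11, 4, 8, 1]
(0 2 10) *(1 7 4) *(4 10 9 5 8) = (0 2 9 5 8 4 1 7 10) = [2, 7, 9, 3, 1, 8, 6, 10, 4, 5, 0]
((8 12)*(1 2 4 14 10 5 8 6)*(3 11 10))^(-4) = (1 5 14 6 10 4 12 11 2 8 3)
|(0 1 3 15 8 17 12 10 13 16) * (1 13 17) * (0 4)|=12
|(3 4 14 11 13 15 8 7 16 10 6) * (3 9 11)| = |(3 4 14)(6 9 11 13 15 8 7 16 10)| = 9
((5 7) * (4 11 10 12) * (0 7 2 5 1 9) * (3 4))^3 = ((0 7 1 9)(2 5)(3 4 11 10 12))^3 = (0 9 1 7)(2 5)(3 10 4 12 11)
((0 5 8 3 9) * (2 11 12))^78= (12)(0 3 5 9 8)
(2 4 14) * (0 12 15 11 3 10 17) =[12, 1, 4, 10, 14, 5, 6, 7, 8, 9, 17, 3, 15, 13, 2, 11, 16, 0] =(0 12 15 11 3 10 17)(2 4 14)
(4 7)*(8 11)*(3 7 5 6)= (3 7 4 5 6)(8 11)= [0, 1, 2, 7, 5, 6, 3, 4, 11, 9, 10, 8]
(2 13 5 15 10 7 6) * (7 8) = (2 13 5 15 10 8 7 6) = [0, 1, 13, 3, 4, 15, 2, 6, 7, 9, 8, 11, 12, 5, 14, 10]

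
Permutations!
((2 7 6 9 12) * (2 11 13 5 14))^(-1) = ((2 7 6 9 12 11 13 5 14))^(-1) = (2 14 5 13 11 12 9 6 7)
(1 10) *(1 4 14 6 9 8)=(1 10 4 14 6 9 8)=[0, 10, 2, 3, 14, 5, 9, 7, 1, 8, 4, 11, 12, 13, 6]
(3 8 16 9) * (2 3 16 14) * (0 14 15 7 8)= (0 14 2 3)(7 8 15)(9 16)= [14, 1, 3, 0, 4, 5, 6, 8, 15, 16, 10, 11, 12, 13, 2, 7, 9]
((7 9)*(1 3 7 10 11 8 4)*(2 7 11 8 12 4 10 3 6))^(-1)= ((1 6 2 7 9 3 11 12 4)(8 10))^(-1)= (1 4 12 11 3 9 7 2 6)(8 10)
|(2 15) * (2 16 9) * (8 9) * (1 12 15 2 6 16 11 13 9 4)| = |(1 12 15 11 13 9 6 16 8 4)| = 10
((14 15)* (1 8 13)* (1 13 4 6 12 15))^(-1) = (1 14 15 12 6 4 8)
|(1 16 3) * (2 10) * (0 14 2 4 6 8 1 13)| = 11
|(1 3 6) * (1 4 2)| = 5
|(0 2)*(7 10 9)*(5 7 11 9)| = |(0 2)(5 7 10)(9 11)| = 6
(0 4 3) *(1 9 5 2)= (0 4 3)(1 9 5 2)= [4, 9, 1, 0, 3, 2, 6, 7, 8, 5]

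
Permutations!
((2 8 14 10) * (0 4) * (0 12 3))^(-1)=((0 4 12 3)(2 8 14 10))^(-1)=(0 3 12 4)(2 10 14 8)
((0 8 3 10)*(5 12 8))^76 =((0 5 12 8 3 10))^76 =(0 3 12)(5 10 8)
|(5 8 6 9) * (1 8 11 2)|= 7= |(1 8 6 9 5 11 2)|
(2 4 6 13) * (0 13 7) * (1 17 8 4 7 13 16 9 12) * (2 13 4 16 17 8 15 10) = (0 17 15 10 2 7)(1 8 16 9 12)(4 6) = [17, 8, 7, 3, 6, 5, 4, 0, 16, 12, 2, 11, 1, 13, 14, 10, 9, 15]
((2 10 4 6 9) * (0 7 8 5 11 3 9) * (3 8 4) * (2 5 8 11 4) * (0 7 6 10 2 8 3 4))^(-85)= (11)(0 5 9 3 8 7 6)(4 10)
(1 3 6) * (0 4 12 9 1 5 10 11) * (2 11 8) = (0 4 12 9 1 3 6 5 10 8 2 11) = [4, 3, 11, 6, 12, 10, 5, 7, 2, 1, 8, 0, 9]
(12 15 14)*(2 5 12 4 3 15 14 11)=(2 5 12 14 4 3 15 11)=[0, 1, 5, 15, 3, 12, 6, 7, 8, 9, 10, 2, 14, 13, 4, 11]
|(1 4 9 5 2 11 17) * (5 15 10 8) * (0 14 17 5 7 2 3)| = |(0 14 17 1 4 9 15 10 8 7 2 11 5 3)| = 14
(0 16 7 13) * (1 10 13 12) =(0 16 7 12 1 10 13) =[16, 10, 2, 3, 4, 5, 6, 12, 8, 9, 13, 11, 1, 0, 14, 15, 7]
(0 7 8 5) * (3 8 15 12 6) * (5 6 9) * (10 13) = (0 7 15 12 9 5)(3 8 6)(10 13) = [7, 1, 2, 8, 4, 0, 3, 15, 6, 5, 13, 11, 9, 10, 14, 12]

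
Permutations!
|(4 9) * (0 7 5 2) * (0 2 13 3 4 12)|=|(0 7 5 13 3 4 9 12)|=8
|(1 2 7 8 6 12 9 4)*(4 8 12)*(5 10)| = 8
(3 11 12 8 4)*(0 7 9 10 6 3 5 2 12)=(0 7 9 10 6 3 11)(2 12 8 4 5)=[7, 1, 12, 11, 5, 2, 3, 9, 4, 10, 6, 0, 8]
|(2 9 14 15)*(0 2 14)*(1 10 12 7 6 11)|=6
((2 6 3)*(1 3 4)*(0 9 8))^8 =(0 8 9)(1 6 3 4 2)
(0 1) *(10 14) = (0 1)(10 14) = [1, 0, 2, 3, 4, 5, 6, 7, 8, 9, 14, 11, 12, 13, 10]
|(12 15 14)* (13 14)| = 4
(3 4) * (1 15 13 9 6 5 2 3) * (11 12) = [0, 15, 3, 4, 1, 2, 5, 7, 8, 6, 10, 12, 11, 9, 14, 13] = (1 15 13 9 6 5 2 3 4)(11 12)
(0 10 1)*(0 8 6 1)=(0 10)(1 8 6)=[10, 8, 2, 3, 4, 5, 1, 7, 6, 9, 0]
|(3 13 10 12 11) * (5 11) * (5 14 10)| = |(3 13 5 11)(10 12 14)| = 12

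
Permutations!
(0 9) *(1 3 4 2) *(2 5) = (0 9)(1 3 4 5 2) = [9, 3, 1, 4, 5, 2, 6, 7, 8, 0]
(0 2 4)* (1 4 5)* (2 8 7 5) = (0 8 7 5 1 4) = [8, 4, 2, 3, 0, 1, 6, 5, 7]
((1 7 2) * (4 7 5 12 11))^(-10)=(1 4 5 7 12 2 11)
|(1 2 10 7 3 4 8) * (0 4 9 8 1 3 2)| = |(0 4 1)(2 10 7)(3 9 8)| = 3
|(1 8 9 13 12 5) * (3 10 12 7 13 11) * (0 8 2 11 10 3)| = 18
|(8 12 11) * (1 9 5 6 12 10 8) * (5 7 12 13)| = 30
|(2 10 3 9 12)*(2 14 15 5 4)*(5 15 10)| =|(15)(2 5 4)(3 9 12 14 10)| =15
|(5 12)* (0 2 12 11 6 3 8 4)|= |(0 2 12 5 11 6 3 8 4)|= 9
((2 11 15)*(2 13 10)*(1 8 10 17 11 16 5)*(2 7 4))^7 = (1 5 16 2 4 7 10 8)(11 17 13 15)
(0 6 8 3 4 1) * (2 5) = (0 6 8 3 4 1)(2 5) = [6, 0, 5, 4, 1, 2, 8, 7, 3]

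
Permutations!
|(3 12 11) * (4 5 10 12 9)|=7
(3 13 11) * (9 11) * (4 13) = [0, 1, 2, 4, 13, 5, 6, 7, 8, 11, 10, 3, 12, 9] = (3 4 13 9 11)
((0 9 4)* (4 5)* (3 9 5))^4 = ((0 5 4)(3 9))^4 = (9)(0 5 4)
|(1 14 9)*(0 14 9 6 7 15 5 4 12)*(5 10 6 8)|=|(0 14 8 5 4 12)(1 9)(6 7 15 10)|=12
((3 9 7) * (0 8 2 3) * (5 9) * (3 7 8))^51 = (0 5 8 7 3 9 2)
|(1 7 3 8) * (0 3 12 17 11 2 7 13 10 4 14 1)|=15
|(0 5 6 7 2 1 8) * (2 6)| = 10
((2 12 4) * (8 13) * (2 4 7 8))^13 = (2 8 12 13 7)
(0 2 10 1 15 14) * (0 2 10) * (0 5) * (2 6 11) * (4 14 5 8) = (0 10 1 15 5)(2 8 4 14 6 11) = [10, 15, 8, 3, 14, 0, 11, 7, 4, 9, 1, 2, 12, 13, 6, 5]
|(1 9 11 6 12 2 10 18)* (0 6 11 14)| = 9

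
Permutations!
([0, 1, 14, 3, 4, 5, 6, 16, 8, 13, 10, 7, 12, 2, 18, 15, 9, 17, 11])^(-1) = [0, 1, 13, 3, 4, 5, 6, 11, 8, 16, 10, 18, 12, 9, 2, 15, 7, 17, 14]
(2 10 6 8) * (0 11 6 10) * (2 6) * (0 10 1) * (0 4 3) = (0 11 2 10 1 4 3)(6 8) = [11, 4, 10, 0, 3, 5, 8, 7, 6, 9, 1, 2]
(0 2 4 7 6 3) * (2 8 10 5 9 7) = (0 8 10 5 9 7 6 3)(2 4) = [8, 1, 4, 0, 2, 9, 3, 6, 10, 7, 5]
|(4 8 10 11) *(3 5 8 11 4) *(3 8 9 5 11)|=10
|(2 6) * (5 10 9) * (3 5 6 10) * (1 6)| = 10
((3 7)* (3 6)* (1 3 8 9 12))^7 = ((1 3 7 6 8 9 12))^7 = (12)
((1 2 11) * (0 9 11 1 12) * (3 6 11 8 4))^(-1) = ((0 9 8 4 3 6 11 12)(1 2))^(-1) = (0 12 11 6 3 4 8 9)(1 2)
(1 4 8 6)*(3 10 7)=[0, 4, 2, 10, 8, 5, 1, 3, 6, 9, 7]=(1 4 8 6)(3 10 7)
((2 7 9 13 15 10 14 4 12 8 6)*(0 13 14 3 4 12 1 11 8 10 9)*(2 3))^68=(0 12 13 10 15 2 9 7 14)(1 8 3)(4 11 6)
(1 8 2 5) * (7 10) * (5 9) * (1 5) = [0, 8, 9, 3, 4, 5, 6, 10, 2, 1, 7] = (1 8 2 9)(7 10)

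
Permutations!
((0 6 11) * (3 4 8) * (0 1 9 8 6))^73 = ((1 9 8 3 4 6 11))^73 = (1 3 11 8 6 9 4)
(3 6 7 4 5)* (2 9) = (2 9)(3 6 7 4 5) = [0, 1, 9, 6, 5, 3, 7, 4, 8, 2]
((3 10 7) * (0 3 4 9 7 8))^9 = (0 3 10 8)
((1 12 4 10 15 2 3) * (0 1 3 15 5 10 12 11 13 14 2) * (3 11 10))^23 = ((0 1 10 5 3 11 13 14 2 15)(4 12))^23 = (0 5 13 15 10 11 2 1 3 14)(4 12)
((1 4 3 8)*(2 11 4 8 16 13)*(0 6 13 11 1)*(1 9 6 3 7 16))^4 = (16)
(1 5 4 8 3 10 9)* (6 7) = (1 5 4 8 3 10 9)(6 7) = [0, 5, 2, 10, 8, 4, 7, 6, 3, 1, 9]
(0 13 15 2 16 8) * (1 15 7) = (0 13 7 1 15 2 16 8) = [13, 15, 16, 3, 4, 5, 6, 1, 0, 9, 10, 11, 12, 7, 14, 2, 8]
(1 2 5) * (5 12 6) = (1 2 12 6 5) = [0, 2, 12, 3, 4, 1, 5, 7, 8, 9, 10, 11, 6]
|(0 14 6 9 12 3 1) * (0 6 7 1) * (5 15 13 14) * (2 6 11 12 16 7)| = 14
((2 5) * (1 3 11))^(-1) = (1 11 3)(2 5)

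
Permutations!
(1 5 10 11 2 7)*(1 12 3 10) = (1 5)(2 7 12 3 10 11) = [0, 5, 7, 10, 4, 1, 6, 12, 8, 9, 11, 2, 3]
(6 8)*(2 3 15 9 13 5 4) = (2 3 15 9 13 5 4)(6 8) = [0, 1, 3, 15, 2, 4, 8, 7, 6, 13, 10, 11, 12, 5, 14, 9]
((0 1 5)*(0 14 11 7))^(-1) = ((0 1 5 14 11 7))^(-1) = (0 7 11 14 5 1)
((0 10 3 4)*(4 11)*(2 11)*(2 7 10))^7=(0 4 11 2)(3 7 10)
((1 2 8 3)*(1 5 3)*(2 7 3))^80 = ((1 7 3 5 2 8))^80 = (1 3 2)(5 8 7)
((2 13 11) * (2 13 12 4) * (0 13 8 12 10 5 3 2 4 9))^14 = (0 11 12)(2 5)(3 10)(8 9 13)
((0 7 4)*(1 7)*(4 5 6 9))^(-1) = ((0 1 7 5 6 9 4))^(-1) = (0 4 9 6 5 7 1)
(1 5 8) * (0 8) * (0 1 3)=(0 8 3)(1 5)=[8, 5, 2, 0, 4, 1, 6, 7, 3]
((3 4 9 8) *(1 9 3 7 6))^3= (1 7 9 6 8)(3 4)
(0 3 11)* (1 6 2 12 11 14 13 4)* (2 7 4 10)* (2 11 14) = (0 3 2 12 14 13 10 11)(1 6 7 4) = [3, 6, 12, 2, 1, 5, 7, 4, 8, 9, 11, 0, 14, 10, 13]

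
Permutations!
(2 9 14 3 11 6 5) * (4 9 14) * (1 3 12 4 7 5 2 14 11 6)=(1 3 6 2 11)(4 9 7 5 14 12)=[0, 3, 11, 6, 9, 14, 2, 5, 8, 7, 10, 1, 4, 13, 12]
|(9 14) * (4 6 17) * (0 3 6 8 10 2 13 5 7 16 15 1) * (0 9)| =|(0 3 6 17 4 8 10 2 13 5 7 16 15 1 9 14)| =16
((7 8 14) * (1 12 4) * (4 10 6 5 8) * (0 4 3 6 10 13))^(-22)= (0 12 4 13 1)(3 5 14)(6 8 7)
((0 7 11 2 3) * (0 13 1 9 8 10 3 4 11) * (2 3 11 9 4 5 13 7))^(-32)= ((0 2 5 13 1 4 9 8 10 11 3 7))^(-32)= (0 1 10)(2 4 11)(3 5 9)(7 13 8)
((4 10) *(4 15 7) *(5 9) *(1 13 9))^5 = ((1 13 9 5)(4 10 15 7))^5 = (1 13 9 5)(4 10 15 7)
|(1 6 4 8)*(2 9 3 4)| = 7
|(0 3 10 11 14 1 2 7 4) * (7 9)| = 10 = |(0 3 10 11 14 1 2 9 7 4)|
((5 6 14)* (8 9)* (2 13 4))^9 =(14)(8 9)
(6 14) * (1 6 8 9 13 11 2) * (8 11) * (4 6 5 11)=(1 5 11 2)(4 6 14)(8 9 13)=[0, 5, 1, 3, 6, 11, 14, 7, 9, 13, 10, 2, 12, 8, 4]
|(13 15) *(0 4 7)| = |(0 4 7)(13 15)| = 6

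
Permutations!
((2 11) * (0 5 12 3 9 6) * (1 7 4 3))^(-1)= (0 6 9 3 4 7 1 12 5)(2 11)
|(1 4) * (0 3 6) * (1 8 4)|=|(0 3 6)(4 8)|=6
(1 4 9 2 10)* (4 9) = (1 9 2 10) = [0, 9, 10, 3, 4, 5, 6, 7, 8, 2, 1]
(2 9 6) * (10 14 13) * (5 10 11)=[0, 1, 9, 3, 4, 10, 2, 7, 8, 6, 14, 5, 12, 11, 13]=(2 9 6)(5 10 14 13 11)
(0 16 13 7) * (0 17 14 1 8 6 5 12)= (0 16 13 7 17 14 1 8 6 5 12)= [16, 8, 2, 3, 4, 12, 5, 17, 6, 9, 10, 11, 0, 7, 1, 15, 13, 14]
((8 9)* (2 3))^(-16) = ((2 3)(8 9))^(-16) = (9)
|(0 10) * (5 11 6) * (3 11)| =|(0 10)(3 11 6 5)| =4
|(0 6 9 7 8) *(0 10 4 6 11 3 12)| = 12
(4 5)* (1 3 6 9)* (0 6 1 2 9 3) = [6, 0, 9, 1, 5, 4, 3, 7, 8, 2] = (0 6 3 1)(2 9)(4 5)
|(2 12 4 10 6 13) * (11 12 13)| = 10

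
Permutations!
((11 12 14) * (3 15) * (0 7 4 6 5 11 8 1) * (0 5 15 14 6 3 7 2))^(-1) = (0 2)(1 8 14 3 4 7 15 6 12 11 5)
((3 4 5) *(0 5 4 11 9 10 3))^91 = ((0 5)(3 11 9 10))^91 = (0 5)(3 10 9 11)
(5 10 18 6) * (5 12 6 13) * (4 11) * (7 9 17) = (4 11)(5 10 18 13)(6 12)(7 9 17) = [0, 1, 2, 3, 11, 10, 12, 9, 8, 17, 18, 4, 6, 5, 14, 15, 16, 7, 13]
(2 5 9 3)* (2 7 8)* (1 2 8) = (1 2 5 9 3 7) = [0, 2, 5, 7, 4, 9, 6, 1, 8, 3]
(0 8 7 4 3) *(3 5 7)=[8, 1, 2, 0, 5, 7, 6, 4, 3]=(0 8 3)(4 5 7)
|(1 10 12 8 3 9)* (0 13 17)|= 6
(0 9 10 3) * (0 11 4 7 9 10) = (0 10 3 11 4 7 9) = [10, 1, 2, 11, 7, 5, 6, 9, 8, 0, 3, 4]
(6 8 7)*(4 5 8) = (4 5 8 7 6) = [0, 1, 2, 3, 5, 8, 4, 6, 7]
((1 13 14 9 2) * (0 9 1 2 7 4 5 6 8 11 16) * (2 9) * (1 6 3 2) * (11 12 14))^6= (0 1 13 11 16)(6 12)(8 14)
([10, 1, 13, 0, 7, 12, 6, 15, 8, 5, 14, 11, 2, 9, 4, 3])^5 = (0 15 4 10 3 7 14)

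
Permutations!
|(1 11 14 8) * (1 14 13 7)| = |(1 11 13 7)(8 14)| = 4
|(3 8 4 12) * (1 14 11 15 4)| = 8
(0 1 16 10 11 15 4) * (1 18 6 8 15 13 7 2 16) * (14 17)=(0 18 6 8 15 4)(2 16 10 11 13 7)(14 17)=[18, 1, 16, 3, 0, 5, 8, 2, 15, 9, 11, 13, 12, 7, 17, 4, 10, 14, 6]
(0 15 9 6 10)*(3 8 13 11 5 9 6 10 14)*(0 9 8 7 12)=[15, 1, 2, 7, 4, 8, 14, 12, 13, 10, 9, 5, 0, 11, 3, 6]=(0 15 6 14 3 7 12)(5 8 13 11)(9 10)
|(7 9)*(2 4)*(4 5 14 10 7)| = 7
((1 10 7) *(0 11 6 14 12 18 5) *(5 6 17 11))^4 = (18)(1 10 7)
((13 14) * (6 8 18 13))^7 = ((6 8 18 13 14))^7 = (6 18 14 8 13)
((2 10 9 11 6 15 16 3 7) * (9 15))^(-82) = ((2 10 15 16 3 7)(6 9 11))^(-82) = (2 15 3)(6 11 9)(7 10 16)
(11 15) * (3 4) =(3 4)(11 15) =[0, 1, 2, 4, 3, 5, 6, 7, 8, 9, 10, 15, 12, 13, 14, 11]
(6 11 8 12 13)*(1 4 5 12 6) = (1 4 5 12 13)(6 11 8) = [0, 4, 2, 3, 5, 12, 11, 7, 6, 9, 10, 8, 13, 1]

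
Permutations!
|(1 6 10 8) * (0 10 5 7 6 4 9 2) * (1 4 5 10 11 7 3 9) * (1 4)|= 11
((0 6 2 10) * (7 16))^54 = (16)(0 2)(6 10)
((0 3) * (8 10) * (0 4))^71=(0 4 3)(8 10)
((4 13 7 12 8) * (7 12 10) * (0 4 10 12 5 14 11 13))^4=((0 4)(5 14 11 13)(7 12 8 10))^4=(14)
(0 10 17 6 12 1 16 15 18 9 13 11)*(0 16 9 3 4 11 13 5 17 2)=(0 10 2)(1 9 5 17 6 12)(3 4 11 16 15 18)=[10, 9, 0, 4, 11, 17, 12, 7, 8, 5, 2, 16, 1, 13, 14, 18, 15, 6, 3]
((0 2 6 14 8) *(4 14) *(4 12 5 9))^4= ((0 2 6 12 5 9 4 14 8))^4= (0 5 8 12 14 6 4 2 9)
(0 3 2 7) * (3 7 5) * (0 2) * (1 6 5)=(0 7 2 1 6 5 3)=[7, 6, 1, 0, 4, 3, 5, 2]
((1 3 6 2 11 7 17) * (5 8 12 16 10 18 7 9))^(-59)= (1 18 12 9 6 17 10 8 11 3 7 16 5 2)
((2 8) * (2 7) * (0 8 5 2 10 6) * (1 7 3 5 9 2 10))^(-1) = ((0 8 3 5 10 6)(1 7)(2 9))^(-1) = (0 6 10 5 3 8)(1 7)(2 9)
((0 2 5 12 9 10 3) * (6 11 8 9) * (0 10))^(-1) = (0 9 8 11 6 12 5 2)(3 10)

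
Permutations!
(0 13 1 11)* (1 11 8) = (0 13 11)(1 8) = [13, 8, 2, 3, 4, 5, 6, 7, 1, 9, 10, 0, 12, 11]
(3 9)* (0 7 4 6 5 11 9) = (0 7 4 6 5 11 9 3) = [7, 1, 2, 0, 6, 11, 5, 4, 8, 3, 10, 9]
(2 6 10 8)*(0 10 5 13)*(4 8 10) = (0 4 8 2 6 5 13) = [4, 1, 6, 3, 8, 13, 5, 7, 2, 9, 10, 11, 12, 0]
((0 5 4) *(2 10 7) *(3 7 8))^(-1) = ((0 5 4)(2 10 8 3 7))^(-1) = (0 4 5)(2 7 3 8 10)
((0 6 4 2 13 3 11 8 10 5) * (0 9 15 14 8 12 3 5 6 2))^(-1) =((0 2 13 5 9 15 14 8 10 6 4)(3 11 12))^(-1) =(0 4 6 10 8 14 15 9 5 13 2)(3 12 11)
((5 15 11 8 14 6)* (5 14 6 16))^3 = ((5 15 11 8 6 14 16))^3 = (5 8 16 11 14 15 6)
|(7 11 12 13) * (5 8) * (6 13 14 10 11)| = |(5 8)(6 13 7)(10 11 12 14)| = 12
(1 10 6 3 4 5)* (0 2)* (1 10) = (0 2)(3 4 5 10 6) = [2, 1, 0, 4, 5, 10, 3, 7, 8, 9, 6]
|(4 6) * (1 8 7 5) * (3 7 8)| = 4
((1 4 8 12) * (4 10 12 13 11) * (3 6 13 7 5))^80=(13)(1 12 10)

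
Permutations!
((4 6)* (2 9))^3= ((2 9)(4 6))^3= (2 9)(4 6)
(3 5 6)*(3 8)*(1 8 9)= (1 8 3 5 6 9)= [0, 8, 2, 5, 4, 6, 9, 7, 3, 1]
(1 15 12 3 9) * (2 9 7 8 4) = (1 15 12 3 7 8 4 2 9) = [0, 15, 9, 7, 2, 5, 6, 8, 4, 1, 10, 11, 3, 13, 14, 12]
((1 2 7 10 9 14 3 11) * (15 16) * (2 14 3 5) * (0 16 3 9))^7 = (0 5 3 10 14 15 7 1 16 2 11)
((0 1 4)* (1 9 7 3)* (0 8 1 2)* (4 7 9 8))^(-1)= ((9)(0 8 1 7 3 2))^(-1)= (9)(0 2 3 7 1 8)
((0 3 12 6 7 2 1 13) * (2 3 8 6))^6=(0 2 7)(1 3 8)(6 13 12)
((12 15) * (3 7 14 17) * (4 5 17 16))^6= (3 17 5 4 16 14 7)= ((3 7 14 16 4 5 17)(12 15))^6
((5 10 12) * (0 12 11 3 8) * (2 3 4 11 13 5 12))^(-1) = (0 8 3 2)(4 11)(5 13 10)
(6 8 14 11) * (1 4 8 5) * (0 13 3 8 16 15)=[13, 4, 2, 8, 16, 1, 5, 7, 14, 9, 10, 6, 12, 3, 11, 0, 15]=(0 13 3 8 14 11 6 5 1 4 16 15)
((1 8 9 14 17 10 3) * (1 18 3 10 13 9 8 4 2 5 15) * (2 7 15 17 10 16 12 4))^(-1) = (1 15 7 4 12 16 10 14 9 13 17 5 2)(3 18)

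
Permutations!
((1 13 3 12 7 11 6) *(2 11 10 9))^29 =(1 6 11 2 9 10 7 12 3 13)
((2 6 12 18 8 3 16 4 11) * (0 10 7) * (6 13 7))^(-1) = (0 7 13 2 11 4 16 3 8 18 12 6 10)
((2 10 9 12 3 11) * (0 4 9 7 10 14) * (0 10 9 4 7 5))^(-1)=(0 5 10 14 2 11 3 12 9 7)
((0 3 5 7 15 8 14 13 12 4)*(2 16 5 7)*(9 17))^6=((0 3 7 15 8 14 13 12 4)(2 16 5)(9 17))^6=(17)(0 13 15)(3 12 8)(4 14 7)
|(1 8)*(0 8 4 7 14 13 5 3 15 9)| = 11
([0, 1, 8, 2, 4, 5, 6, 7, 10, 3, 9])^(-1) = (2 3 9 10 8)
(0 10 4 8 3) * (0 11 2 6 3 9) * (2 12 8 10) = (0 2 6 3 11 12 8 9)(4 10) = [2, 1, 6, 11, 10, 5, 3, 7, 9, 0, 4, 12, 8]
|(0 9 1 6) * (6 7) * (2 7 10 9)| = |(0 2 7 6)(1 10 9)| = 12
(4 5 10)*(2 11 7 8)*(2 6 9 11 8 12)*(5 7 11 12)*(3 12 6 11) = [0, 1, 8, 12, 7, 10, 9, 5, 11, 6, 4, 3, 2] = (2 8 11 3 12)(4 7 5 10)(6 9)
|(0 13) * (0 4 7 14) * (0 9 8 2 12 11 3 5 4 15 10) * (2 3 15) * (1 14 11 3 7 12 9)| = |(0 13 2 9 8 7 11 15 10)(1 14)(3 5 4 12)| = 36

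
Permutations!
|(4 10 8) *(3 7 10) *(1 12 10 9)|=|(1 12 10 8 4 3 7 9)|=8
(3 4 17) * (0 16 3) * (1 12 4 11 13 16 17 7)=(0 17)(1 12 4 7)(3 11 13 16)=[17, 12, 2, 11, 7, 5, 6, 1, 8, 9, 10, 13, 4, 16, 14, 15, 3, 0]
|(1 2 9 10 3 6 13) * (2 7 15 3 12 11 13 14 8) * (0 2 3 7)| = |(0 2 9 10 12 11 13 1)(3 6 14 8)(7 15)| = 8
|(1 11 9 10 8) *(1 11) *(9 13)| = 5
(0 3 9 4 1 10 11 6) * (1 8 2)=[3, 10, 1, 9, 8, 5, 0, 7, 2, 4, 11, 6]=(0 3 9 4 8 2 1 10 11 6)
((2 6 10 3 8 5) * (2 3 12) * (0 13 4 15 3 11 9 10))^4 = (0 3 9 6 15 11 2 4 5 12 13 8 10)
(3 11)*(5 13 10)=(3 11)(5 13 10)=[0, 1, 2, 11, 4, 13, 6, 7, 8, 9, 5, 3, 12, 10]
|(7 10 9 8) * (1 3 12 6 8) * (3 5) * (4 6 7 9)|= |(1 5 3 12 7 10 4 6 8 9)|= 10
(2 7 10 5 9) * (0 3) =(0 3)(2 7 10 5 9) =[3, 1, 7, 0, 4, 9, 6, 10, 8, 2, 5]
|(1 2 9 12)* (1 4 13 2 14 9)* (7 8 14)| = 9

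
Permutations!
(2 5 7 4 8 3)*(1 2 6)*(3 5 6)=(1 2 6)(4 8 5 7)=[0, 2, 6, 3, 8, 7, 1, 4, 5]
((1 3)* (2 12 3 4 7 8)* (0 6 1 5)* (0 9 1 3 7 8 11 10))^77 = ((0 6 3 5 9 1 4 8 2 12 7 11 10))^77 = (0 10 11 7 12 2 8 4 1 9 5 3 6)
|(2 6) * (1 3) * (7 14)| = 2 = |(1 3)(2 6)(7 14)|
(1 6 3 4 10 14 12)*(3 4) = [0, 6, 2, 3, 10, 5, 4, 7, 8, 9, 14, 11, 1, 13, 12] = (1 6 4 10 14 12)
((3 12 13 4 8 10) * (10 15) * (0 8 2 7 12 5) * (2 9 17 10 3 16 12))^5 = ((0 8 15 3 5)(2 7)(4 9 17 10 16 12 13))^5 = (2 7)(4 12 10 9 13 16 17)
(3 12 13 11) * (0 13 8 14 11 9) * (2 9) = (0 13 2 9)(3 12 8 14 11) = [13, 1, 9, 12, 4, 5, 6, 7, 14, 0, 10, 3, 8, 2, 11]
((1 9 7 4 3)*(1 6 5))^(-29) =(1 5 6 3 4 7 9)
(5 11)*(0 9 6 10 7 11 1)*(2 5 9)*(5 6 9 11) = (11)(0 2 6 10 7 5 1) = [2, 0, 6, 3, 4, 1, 10, 5, 8, 9, 7, 11]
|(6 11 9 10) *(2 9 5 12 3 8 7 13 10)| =|(2 9)(3 8 7 13 10 6 11 5 12)| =18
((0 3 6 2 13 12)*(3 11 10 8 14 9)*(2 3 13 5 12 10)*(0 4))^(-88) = ((0 11 2 5 12 4)(3 6)(8 14 9 13 10))^(-88) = (0 2 12)(4 11 5)(8 9 10 14 13)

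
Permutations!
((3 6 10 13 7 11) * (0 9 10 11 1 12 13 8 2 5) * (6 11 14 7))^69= (0 8)(1 6)(2 9)(3 11)(5 10)(7 13)(12 14)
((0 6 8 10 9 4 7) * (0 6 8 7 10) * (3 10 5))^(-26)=((0 8)(3 10 9 4 5)(6 7))^(-26)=(3 5 4 9 10)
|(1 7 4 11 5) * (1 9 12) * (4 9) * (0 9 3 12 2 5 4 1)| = |(0 9 2 5 1 7 3 12)(4 11)| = 8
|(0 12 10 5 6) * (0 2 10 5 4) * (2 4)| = |(0 12 5 6 4)(2 10)| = 10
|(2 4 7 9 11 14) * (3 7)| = 7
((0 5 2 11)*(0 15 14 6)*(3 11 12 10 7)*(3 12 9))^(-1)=((0 5 2 9 3 11 15 14 6)(7 12 10))^(-1)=(0 6 14 15 11 3 9 2 5)(7 10 12)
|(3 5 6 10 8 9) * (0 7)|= |(0 7)(3 5 6 10 8 9)|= 6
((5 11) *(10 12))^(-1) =((5 11)(10 12))^(-1) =(5 11)(10 12)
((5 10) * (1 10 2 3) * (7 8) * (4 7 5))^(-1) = ((1 10 4 7 8 5 2 3))^(-1) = (1 3 2 5 8 7 4 10)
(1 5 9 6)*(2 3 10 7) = (1 5 9 6)(2 3 10 7) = [0, 5, 3, 10, 4, 9, 1, 2, 8, 6, 7]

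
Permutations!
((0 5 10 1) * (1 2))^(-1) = (0 1 2 10 5)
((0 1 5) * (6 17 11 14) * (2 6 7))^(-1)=((0 1 5)(2 6 17 11 14 7))^(-1)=(0 5 1)(2 7 14 11 17 6)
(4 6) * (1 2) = (1 2)(4 6) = [0, 2, 1, 3, 6, 5, 4]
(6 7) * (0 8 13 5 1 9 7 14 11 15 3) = (0 8 13 5 1 9 7 6 14 11 15 3) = [8, 9, 2, 0, 4, 1, 14, 6, 13, 7, 10, 15, 12, 5, 11, 3]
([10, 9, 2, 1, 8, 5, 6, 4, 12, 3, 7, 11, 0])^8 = (0 7 8)(1 3 9)(4 12 10)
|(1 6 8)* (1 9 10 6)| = |(6 8 9 10)| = 4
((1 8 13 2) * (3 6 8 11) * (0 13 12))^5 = (0 3 13 6 2 8 1 12 11)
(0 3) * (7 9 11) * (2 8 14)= (0 3)(2 8 14)(7 9 11)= [3, 1, 8, 0, 4, 5, 6, 9, 14, 11, 10, 7, 12, 13, 2]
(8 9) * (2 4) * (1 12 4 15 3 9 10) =(1 12 4 2 15 3 9 8 10) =[0, 12, 15, 9, 2, 5, 6, 7, 10, 8, 1, 11, 4, 13, 14, 3]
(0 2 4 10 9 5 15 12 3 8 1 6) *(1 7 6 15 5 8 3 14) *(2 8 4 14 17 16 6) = (0 8 7 2 14 1 15 12 17 16 6)(4 10 9) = [8, 15, 14, 3, 10, 5, 0, 2, 7, 4, 9, 11, 17, 13, 1, 12, 6, 16]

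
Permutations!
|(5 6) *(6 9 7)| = |(5 9 7 6)| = 4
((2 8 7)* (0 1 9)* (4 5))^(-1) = ((0 1 9)(2 8 7)(4 5))^(-1) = (0 9 1)(2 7 8)(4 5)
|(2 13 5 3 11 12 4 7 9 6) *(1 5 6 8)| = 9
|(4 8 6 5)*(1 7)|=4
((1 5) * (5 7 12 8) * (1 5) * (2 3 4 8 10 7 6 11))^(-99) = ((1 6 11 2 3 4 8)(7 12 10))^(-99) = (12)(1 8 4 3 2 11 6)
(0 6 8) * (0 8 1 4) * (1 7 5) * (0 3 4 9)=(0 6 7 5 1 9)(3 4)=[6, 9, 2, 4, 3, 1, 7, 5, 8, 0]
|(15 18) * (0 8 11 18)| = |(0 8 11 18 15)| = 5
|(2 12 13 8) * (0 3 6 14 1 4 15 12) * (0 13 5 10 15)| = 12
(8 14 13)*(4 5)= (4 5)(8 14 13)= [0, 1, 2, 3, 5, 4, 6, 7, 14, 9, 10, 11, 12, 8, 13]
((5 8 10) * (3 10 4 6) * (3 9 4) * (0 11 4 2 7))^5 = (0 2 6 11 7 9 4)(3 10 5 8)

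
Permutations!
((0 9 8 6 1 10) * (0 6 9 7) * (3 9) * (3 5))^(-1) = (0 7)(1 6 10)(3 5 8 9)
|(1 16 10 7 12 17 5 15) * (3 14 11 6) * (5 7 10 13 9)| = 12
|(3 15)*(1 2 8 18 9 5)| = 6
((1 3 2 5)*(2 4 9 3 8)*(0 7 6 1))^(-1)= ((0 7 6 1 8 2 5)(3 4 9))^(-1)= (0 5 2 8 1 6 7)(3 9 4)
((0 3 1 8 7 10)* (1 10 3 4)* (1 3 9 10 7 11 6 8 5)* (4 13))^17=((0 13 4 3 7 9 10)(1 5)(6 8 11))^17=(0 3 10 4 9 13 7)(1 5)(6 11 8)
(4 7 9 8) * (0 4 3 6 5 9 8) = (0 4 7 8 3 6 5 9) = [4, 1, 2, 6, 7, 9, 5, 8, 3, 0]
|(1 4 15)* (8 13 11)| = 3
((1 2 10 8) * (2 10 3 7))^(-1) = (1 8 10)(2 7 3)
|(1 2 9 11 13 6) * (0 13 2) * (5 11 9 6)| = |(0 13 5 11 2 6 1)| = 7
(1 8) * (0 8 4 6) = (0 8 1 4 6) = [8, 4, 2, 3, 6, 5, 0, 7, 1]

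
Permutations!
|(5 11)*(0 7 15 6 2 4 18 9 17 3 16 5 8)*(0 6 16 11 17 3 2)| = 14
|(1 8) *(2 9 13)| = |(1 8)(2 9 13)| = 6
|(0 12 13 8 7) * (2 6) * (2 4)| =15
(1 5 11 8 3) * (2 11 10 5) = [0, 2, 11, 1, 4, 10, 6, 7, 3, 9, 5, 8] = (1 2 11 8 3)(5 10)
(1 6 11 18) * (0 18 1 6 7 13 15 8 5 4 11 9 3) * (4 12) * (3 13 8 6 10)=[18, 7, 2, 0, 11, 12, 9, 8, 5, 13, 3, 1, 4, 15, 14, 6, 16, 17, 10]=(0 18 10 3)(1 7 8 5 12 4 11)(6 9 13 15)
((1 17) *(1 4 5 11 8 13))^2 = ((1 17 4 5 11 8 13))^2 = (1 4 11 13 17 5 8)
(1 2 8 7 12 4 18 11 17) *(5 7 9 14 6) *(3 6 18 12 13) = (1 2 8 9 14 18 11 17)(3 6 5 7 13)(4 12) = [0, 2, 8, 6, 12, 7, 5, 13, 9, 14, 10, 17, 4, 3, 18, 15, 16, 1, 11]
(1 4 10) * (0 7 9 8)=(0 7 9 8)(1 4 10)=[7, 4, 2, 3, 10, 5, 6, 9, 0, 8, 1]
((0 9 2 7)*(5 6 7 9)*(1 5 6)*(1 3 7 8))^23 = ((0 6 8 1 5 3 7)(2 9))^23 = (0 8 5 7 6 1 3)(2 9)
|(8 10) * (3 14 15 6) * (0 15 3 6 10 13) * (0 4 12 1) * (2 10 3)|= 11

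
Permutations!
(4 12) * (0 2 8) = [2, 1, 8, 3, 12, 5, 6, 7, 0, 9, 10, 11, 4] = (0 2 8)(4 12)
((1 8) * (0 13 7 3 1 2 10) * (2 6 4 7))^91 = ((0 13 2 10)(1 8 6 4 7 3))^91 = (0 10 2 13)(1 8 6 4 7 3)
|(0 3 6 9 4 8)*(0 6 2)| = |(0 3 2)(4 8 6 9)| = 12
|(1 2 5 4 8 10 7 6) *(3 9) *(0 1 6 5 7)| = |(0 1 2 7 5 4 8 10)(3 9)| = 8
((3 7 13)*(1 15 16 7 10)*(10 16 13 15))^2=(3 7 13 16 15)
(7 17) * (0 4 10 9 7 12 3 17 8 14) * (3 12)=(0 4 10 9 7 8 14)(3 17)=[4, 1, 2, 17, 10, 5, 6, 8, 14, 7, 9, 11, 12, 13, 0, 15, 16, 3]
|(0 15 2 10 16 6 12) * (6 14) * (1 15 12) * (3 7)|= 14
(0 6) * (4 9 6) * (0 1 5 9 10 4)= (1 5 9 6)(4 10)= [0, 5, 2, 3, 10, 9, 1, 7, 8, 6, 4]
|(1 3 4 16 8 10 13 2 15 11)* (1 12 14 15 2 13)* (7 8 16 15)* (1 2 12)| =|(16)(1 3 4 15 11)(2 12 14 7 8 10)| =30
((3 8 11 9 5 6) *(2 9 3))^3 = ((2 9 5 6)(3 8 11))^3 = (11)(2 6 5 9)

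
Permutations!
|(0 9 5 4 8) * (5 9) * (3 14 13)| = |(0 5 4 8)(3 14 13)| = 12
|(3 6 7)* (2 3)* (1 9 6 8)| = 7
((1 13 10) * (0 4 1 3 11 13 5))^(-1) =((0 4 1 5)(3 11 13 10))^(-1) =(0 5 1 4)(3 10 13 11)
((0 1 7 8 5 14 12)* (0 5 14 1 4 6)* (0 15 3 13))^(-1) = (0 13 3 15 6 4)(1 5 12 14 8 7)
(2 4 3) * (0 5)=(0 5)(2 4 3)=[5, 1, 4, 2, 3, 0]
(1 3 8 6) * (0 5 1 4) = (0 5 1 3 8 6 4) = [5, 3, 2, 8, 0, 1, 4, 7, 6]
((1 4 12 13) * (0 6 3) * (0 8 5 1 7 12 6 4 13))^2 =(0 6 8 1 7)(3 5 13 12 4)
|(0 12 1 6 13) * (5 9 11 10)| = 20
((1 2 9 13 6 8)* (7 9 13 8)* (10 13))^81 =(1 2 10 13 6 7 9 8)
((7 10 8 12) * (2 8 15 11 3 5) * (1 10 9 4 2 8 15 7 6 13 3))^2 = (1 7 4 15)(2 11 10 9)(3 8 6)(5 12 13)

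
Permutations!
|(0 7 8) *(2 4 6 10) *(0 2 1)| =8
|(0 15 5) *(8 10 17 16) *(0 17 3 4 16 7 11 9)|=35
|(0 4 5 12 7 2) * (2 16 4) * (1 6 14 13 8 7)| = 10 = |(0 2)(1 6 14 13 8 7 16 4 5 12)|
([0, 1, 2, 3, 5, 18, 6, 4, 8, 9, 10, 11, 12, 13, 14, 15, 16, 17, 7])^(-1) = [0, 1, 2, 3, 7, 4, 6, 18, 8, 9, 10, 11, 12, 13, 14, 15, 16, 17, 5]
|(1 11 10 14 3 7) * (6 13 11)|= |(1 6 13 11 10 14 3 7)|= 8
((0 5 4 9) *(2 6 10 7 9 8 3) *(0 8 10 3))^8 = ((0 5 4 10 7 9 8)(2 6 3))^8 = (0 5 4 10 7 9 8)(2 3 6)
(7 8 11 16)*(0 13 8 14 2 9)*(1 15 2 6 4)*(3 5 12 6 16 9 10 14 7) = (0 13 8 11 9)(1 15 2 10 14 16 3 5 12 6 4) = [13, 15, 10, 5, 1, 12, 4, 7, 11, 0, 14, 9, 6, 8, 16, 2, 3]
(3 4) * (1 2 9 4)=(1 2 9 4 3)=[0, 2, 9, 1, 3, 5, 6, 7, 8, 4]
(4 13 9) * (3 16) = (3 16)(4 13 9) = [0, 1, 2, 16, 13, 5, 6, 7, 8, 4, 10, 11, 12, 9, 14, 15, 3]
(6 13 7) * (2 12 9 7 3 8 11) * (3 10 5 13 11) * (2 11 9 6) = [0, 1, 12, 8, 4, 13, 9, 2, 3, 7, 5, 11, 6, 10] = (2 12 6 9 7)(3 8)(5 13 10)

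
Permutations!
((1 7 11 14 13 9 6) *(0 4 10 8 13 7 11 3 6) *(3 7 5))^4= (0 13 10)(1 3 14)(4 9 8)(5 11 6)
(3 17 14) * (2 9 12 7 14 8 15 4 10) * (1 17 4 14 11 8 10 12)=(1 17 10 2 9)(3 4 12 7 11 8 15 14)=[0, 17, 9, 4, 12, 5, 6, 11, 15, 1, 2, 8, 7, 13, 3, 14, 16, 10]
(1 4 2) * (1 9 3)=(1 4 2 9 3)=[0, 4, 9, 1, 2, 5, 6, 7, 8, 3]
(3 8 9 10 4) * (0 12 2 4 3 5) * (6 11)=[12, 1, 4, 8, 5, 0, 11, 7, 9, 10, 3, 6, 2]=(0 12 2 4 5)(3 8 9 10)(6 11)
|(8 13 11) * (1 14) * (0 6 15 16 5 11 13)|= 14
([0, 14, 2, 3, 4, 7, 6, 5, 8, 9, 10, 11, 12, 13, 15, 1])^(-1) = (1 15 14)(5 7)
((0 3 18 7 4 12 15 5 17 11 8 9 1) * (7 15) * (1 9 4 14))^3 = (0 15 11 12 1 18 17 4 14 3 5 8 7)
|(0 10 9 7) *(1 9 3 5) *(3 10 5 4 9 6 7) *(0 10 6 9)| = |(0 5 1 9 3 4)(6 7 10)| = 6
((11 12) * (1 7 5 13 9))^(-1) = ((1 7 5 13 9)(11 12))^(-1) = (1 9 13 5 7)(11 12)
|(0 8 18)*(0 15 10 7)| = 6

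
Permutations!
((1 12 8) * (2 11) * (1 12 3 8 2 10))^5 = ((1 3 8 12 2 11 10))^5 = (1 11 12 3 10 2 8)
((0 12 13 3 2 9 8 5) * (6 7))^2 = (0 13 2 8)(3 9 5 12)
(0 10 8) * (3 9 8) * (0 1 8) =[10, 8, 2, 9, 4, 5, 6, 7, 1, 0, 3] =(0 10 3 9)(1 8)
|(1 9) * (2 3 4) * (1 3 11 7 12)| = |(1 9 3 4 2 11 7 12)| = 8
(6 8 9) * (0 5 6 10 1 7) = [5, 7, 2, 3, 4, 6, 8, 0, 9, 10, 1] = (0 5 6 8 9 10 1 7)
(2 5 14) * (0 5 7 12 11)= (0 5 14 2 7 12 11)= [5, 1, 7, 3, 4, 14, 6, 12, 8, 9, 10, 0, 11, 13, 2]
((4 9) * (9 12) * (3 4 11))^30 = ((3 4 12 9 11))^30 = (12)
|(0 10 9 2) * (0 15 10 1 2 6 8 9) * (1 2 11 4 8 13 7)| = |(0 2 15 10)(1 11 4 8 9 6 13 7)| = 8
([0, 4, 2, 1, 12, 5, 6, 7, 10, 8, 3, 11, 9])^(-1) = (1 3 10 8 9 12 4)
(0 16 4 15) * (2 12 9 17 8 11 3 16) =(0 2 12 9 17 8 11 3 16 4 15) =[2, 1, 12, 16, 15, 5, 6, 7, 11, 17, 10, 3, 9, 13, 14, 0, 4, 8]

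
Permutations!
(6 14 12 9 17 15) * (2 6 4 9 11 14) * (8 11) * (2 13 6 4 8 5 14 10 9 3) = (2 4 3)(5 14 12)(6 13)(8 11 10 9 17 15) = [0, 1, 4, 2, 3, 14, 13, 7, 11, 17, 9, 10, 5, 6, 12, 8, 16, 15]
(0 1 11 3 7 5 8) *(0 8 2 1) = (1 11 3 7 5 2) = [0, 11, 1, 7, 4, 2, 6, 5, 8, 9, 10, 3]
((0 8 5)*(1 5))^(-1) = (0 5 1 8) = ((0 8 1 5))^(-1)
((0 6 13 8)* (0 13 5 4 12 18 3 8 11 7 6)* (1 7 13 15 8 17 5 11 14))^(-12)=(18)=((1 7 6 11 13 14)(3 17 5 4 12 18)(8 15))^(-12)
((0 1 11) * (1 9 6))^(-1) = (0 11 1 6 9)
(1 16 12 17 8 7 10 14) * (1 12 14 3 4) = [0, 16, 2, 4, 1, 5, 6, 10, 7, 9, 3, 11, 17, 13, 12, 15, 14, 8] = (1 16 14 12 17 8 7 10 3 4)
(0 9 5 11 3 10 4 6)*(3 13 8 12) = (0 9 5 11 13 8 12 3 10 4 6) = [9, 1, 2, 10, 6, 11, 0, 7, 12, 5, 4, 13, 3, 8]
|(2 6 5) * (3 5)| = 4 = |(2 6 3 5)|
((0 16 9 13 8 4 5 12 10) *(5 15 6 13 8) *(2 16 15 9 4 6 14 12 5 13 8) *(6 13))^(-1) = ((0 15 14 12 10)(2 16 4 9)(6 8 13))^(-1) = (0 10 12 14 15)(2 9 4 16)(6 13 8)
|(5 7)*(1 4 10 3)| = 4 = |(1 4 10 3)(5 7)|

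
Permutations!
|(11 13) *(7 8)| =2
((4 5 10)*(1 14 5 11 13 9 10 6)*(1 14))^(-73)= ((4 11 13 9 10)(5 6 14))^(-73)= (4 13 10 11 9)(5 14 6)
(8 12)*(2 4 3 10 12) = [0, 1, 4, 10, 3, 5, 6, 7, 2, 9, 12, 11, 8] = (2 4 3 10 12 8)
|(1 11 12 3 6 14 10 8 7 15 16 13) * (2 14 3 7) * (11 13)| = 20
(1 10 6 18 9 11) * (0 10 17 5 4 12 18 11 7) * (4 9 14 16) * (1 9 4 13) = (0 10 6 11 9 7)(1 17 5 4 12 18 14 16 13) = [10, 17, 2, 3, 12, 4, 11, 0, 8, 7, 6, 9, 18, 1, 16, 15, 13, 5, 14]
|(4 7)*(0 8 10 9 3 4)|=7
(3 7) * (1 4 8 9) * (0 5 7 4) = [5, 0, 2, 4, 8, 7, 6, 3, 9, 1] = (0 5 7 3 4 8 9 1)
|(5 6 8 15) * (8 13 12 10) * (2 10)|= 8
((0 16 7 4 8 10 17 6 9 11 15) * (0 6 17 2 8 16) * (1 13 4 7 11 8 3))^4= (17)(1 11 8)(2 4 6)(3 16 9)(10 13 15)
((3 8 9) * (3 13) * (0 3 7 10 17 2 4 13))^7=((0 3 8 9)(2 4 13 7 10 17))^7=(0 9 8 3)(2 4 13 7 10 17)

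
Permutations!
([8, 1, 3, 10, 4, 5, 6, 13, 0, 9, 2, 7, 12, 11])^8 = [0, 1, 10, 2, 4, 5, 6, 11, 8, 9, 3, 13, 12, 7]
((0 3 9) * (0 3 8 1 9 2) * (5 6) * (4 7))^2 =((0 8 1 9 3 2)(4 7)(5 6))^2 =(0 1 3)(2 8 9)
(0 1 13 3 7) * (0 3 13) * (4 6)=(13)(0 1)(3 7)(4 6)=[1, 0, 2, 7, 6, 5, 4, 3, 8, 9, 10, 11, 12, 13]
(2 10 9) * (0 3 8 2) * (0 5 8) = (0 3)(2 10 9 5 8) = [3, 1, 10, 0, 4, 8, 6, 7, 2, 5, 9]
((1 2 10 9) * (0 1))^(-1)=((0 1 2 10 9))^(-1)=(0 9 10 2 1)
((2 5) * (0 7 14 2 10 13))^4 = ((0 7 14 2 5 10 13))^4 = (0 5 7 10 14 13 2)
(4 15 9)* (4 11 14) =(4 15 9 11 14) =[0, 1, 2, 3, 15, 5, 6, 7, 8, 11, 10, 14, 12, 13, 4, 9]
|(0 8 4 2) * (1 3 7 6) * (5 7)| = 20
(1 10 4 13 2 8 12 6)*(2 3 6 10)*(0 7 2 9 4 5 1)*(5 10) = [7, 9, 8, 6, 13, 1, 0, 2, 12, 4, 10, 11, 5, 3] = (0 7 2 8 12 5 1 9 4 13 3 6)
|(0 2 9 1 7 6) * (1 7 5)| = 10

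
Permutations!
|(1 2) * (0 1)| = |(0 1 2)| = 3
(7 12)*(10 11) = [0, 1, 2, 3, 4, 5, 6, 12, 8, 9, 11, 10, 7] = (7 12)(10 11)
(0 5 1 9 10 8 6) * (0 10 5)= (1 9 5)(6 10 8)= [0, 9, 2, 3, 4, 1, 10, 7, 6, 5, 8]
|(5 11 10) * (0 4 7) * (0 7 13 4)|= |(4 13)(5 11 10)|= 6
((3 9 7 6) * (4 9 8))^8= ((3 8 4 9 7 6))^8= (3 4 7)(6 8 9)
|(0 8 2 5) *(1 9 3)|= 12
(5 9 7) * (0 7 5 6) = (0 7 6)(5 9) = [7, 1, 2, 3, 4, 9, 0, 6, 8, 5]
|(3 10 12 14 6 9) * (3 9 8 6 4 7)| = 6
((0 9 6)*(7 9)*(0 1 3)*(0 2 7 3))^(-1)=(0 1 6 9 7 2 3)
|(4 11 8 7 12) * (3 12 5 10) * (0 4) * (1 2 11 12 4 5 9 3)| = |(0 5 10 1 2 11 8 7 9 3 4 12)| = 12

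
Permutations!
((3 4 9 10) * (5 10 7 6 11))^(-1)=(3 10 5 11 6 7 9 4)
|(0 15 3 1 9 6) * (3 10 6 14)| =|(0 15 10 6)(1 9 14 3)| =4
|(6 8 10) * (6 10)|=|(10)(6 8)|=2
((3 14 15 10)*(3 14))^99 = ((10 14 15))^99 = (15)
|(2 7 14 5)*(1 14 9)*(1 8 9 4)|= |(1 14 5 2 7 4)(8 9)|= 6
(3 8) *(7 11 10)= (3 8)(7 11 10)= [0, 1, 2, 8, 4, 5, 6, 11, 3, 9, 7, 10]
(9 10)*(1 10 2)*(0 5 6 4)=[5, 10, 1, 3, 0, 6, 4, 7, 8, 2, 9]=(0 5 6 4)(1 10 9 2)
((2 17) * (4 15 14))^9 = (2 17) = ((2 17)(4 15 14))^9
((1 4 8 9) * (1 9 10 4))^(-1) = (4 10 8)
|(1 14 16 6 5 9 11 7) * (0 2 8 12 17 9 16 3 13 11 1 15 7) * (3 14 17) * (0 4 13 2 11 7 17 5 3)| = |(0 11 4 13 7 15 17 9 1 5 16 6 3 2 8 12)| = 16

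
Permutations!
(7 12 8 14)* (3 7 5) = [0, 1, 2, 7, 4, 3, 6, 12, 14, 9, 10, 11, 8, 13, 5] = (3 7 12 8 14 5)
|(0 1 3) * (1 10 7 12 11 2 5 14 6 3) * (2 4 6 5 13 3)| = |(0 10 7 12 11 4 6 2 13 3)(5 14)| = 10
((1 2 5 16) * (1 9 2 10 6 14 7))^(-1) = (1 7 14 6 10)(2 9 16 5)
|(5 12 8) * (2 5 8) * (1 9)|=6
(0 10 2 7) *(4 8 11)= (0 10 2 7)(4 8 11)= [10, 1, 7, 3, 8, 5, 6, 0, 11, 9, 2, 4]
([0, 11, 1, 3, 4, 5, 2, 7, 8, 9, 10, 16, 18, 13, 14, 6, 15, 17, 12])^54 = [0, 1, 2, 3, 4, 5, 6, 7, 8, 9, 10, 11, 12, 13, 14, 15, 16, 17, 18]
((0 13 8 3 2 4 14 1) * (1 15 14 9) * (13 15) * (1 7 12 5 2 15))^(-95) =((0 1)(2 4 9 7 12 5)(3 15 14 13 8))^(-95) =(15)(0 1)(2 4 9 7 12 5)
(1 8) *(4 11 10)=(1 8)(4 11 10)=[0, 8, 2, 3, 11, 5, 6, 7, 1, 9, 4, 10]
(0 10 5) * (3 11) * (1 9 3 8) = [10, 9, 2, 11, 4, 0, 6, 7, 1, 3, 5, 8] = (0 10 5)(1 9 3 11 8)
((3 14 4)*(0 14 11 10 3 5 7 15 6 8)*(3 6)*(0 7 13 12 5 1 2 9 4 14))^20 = (3 15 7 8 6 10 11)(5 12 13)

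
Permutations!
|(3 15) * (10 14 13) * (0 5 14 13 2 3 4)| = |(0 5 14 2 3 15 4)(10 13)| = 14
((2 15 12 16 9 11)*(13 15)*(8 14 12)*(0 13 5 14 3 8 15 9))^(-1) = (0 16 12 14 5 2 11 9 13)(3 8)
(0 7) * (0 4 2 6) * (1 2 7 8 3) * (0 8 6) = (0 6 8 3 1 2)(4 7) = [6, 2, 0, 1, 7, 5, 8, 4, 3]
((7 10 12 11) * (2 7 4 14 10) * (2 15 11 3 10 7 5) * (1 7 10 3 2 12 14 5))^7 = ((1 7 15 11 4 5 12 2)(10 14))^7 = (1 2 12 5 4 11 15 7)(10 14)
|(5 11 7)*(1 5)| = |(1 5 11 7)| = 4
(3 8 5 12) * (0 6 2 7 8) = (0 6 2 7 8 5 12 3) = [6, 1, 7, 0, 4, 12, 2, 8, 5, 9, 10, 11, 3]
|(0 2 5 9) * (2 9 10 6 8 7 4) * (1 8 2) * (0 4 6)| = |(0 9 4 1 8 7 6 2 5 10)| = 10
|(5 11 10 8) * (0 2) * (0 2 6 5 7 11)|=|(0 6 5)(7 11 10 8)|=12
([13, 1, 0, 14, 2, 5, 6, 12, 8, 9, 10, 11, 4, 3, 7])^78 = (0 4 7 3)(2 12 14 13)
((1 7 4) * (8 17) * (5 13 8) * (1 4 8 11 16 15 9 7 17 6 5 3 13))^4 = ((1 17 3 13 11 16 15 9 7 8 6 5))^4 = (1 11 7)(3 15 6)(5 13 9)(8 17 16)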